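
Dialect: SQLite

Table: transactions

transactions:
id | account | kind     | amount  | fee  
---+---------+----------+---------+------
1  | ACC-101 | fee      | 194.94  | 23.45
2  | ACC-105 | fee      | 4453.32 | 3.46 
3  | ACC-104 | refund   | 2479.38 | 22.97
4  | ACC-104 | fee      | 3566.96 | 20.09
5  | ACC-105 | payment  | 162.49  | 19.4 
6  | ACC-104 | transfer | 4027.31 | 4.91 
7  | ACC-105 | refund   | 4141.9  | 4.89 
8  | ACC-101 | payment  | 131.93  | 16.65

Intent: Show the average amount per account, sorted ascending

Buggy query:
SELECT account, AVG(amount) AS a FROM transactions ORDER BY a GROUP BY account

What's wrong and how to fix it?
Bug: ORDER BY appears before GROUP BY; SQL clause order requires GROUP BY first

Fix: Reorder: SELECT … FROM … GROUP BY … ORDER BY …

Corrected query:
SELECT account, AVG(amount) AS a FROM transactions GROUP BY account ORDER BY a

Result:
account | a          
--------+------------
ACC-101 | 163.435    
ACC-105 | 2919.236667
ACC-104 | 3357.883333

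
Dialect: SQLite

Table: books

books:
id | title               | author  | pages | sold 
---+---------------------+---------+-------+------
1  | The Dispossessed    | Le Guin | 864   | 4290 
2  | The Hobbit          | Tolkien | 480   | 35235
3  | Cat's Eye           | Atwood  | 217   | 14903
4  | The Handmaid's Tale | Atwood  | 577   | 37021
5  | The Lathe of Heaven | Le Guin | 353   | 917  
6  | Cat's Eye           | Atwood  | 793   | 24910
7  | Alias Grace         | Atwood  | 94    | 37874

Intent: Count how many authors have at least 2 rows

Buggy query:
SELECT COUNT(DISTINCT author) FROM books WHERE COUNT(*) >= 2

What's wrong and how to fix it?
Bug: WHERE filters individual rows, not groups, so a group-level COUNT is invalid there

Fix: Group first with HAVING COUNT(*) >= 2, then COUNT the resulting groups

Corrected query:
SELECT COUNT(*) FROM (SELECT author FROM books GROUP BY author HAVING COUNT(*) >= 2)

Result:
COUNT(*)
--------
2       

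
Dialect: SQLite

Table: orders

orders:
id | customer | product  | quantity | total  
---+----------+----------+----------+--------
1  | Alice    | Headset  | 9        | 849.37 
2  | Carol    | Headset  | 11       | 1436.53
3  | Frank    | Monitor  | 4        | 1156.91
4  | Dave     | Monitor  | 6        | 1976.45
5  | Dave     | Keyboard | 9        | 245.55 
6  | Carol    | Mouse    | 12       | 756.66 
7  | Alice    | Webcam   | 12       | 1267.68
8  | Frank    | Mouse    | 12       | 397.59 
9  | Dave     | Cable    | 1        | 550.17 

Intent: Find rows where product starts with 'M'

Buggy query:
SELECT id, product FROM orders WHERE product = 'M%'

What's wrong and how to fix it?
Bug: '=' compares the literal string including the % character; pattern matching needs LIKE

Fix: Use LIKE for wildcard pattern matching

Corrected query:
SELECT id, product FROM orders WHERE product LIKE 'M%'

Result:
id | product
---+--------
3  | Monitor
4  | Monitor
6  | Mouse  
8  | Mouse  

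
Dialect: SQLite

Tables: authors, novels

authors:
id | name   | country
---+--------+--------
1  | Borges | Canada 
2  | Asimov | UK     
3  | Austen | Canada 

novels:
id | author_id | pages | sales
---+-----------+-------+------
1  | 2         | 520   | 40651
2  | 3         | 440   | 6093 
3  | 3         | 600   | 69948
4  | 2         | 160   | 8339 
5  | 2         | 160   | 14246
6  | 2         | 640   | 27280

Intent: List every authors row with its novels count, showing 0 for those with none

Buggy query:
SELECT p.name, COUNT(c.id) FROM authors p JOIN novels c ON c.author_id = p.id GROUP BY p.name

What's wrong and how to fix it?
Bug: INNER JOIN drops authors rows that have no matching novels rows

Fix: Use LEFT JOIN so parents without children still appear (COUNT(c.id) gives 0)

Corrected query:
SELECT p.name, COUNT(c.id) FROM authors p LEFT JOIN novels c ON c.author_id = p.id GROUP BY p.name

Result:
name   | COUNT(c.id)
-------+------------
Asimov | 4          
Austen | 2          
Borges | 0          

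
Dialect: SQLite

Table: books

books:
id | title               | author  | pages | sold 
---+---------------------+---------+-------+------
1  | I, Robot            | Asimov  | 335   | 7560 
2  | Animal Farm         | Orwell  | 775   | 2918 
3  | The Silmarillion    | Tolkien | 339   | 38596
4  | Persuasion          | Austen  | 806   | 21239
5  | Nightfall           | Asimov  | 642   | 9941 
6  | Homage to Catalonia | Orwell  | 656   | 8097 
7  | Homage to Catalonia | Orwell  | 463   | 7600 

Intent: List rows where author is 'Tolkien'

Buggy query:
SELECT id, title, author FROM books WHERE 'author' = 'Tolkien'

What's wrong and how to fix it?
Bug: Single quotes denote string literals in SQL; the column name is being compared as a constant string

Fix: Reference the column as author without single quotes

Corrected query:
SELECT id, title, author FROM books WHERE author = 'Tolkien'

Result:
id | title            | author 
---+------------------+--------
3  | The Silmarillion | Tolkien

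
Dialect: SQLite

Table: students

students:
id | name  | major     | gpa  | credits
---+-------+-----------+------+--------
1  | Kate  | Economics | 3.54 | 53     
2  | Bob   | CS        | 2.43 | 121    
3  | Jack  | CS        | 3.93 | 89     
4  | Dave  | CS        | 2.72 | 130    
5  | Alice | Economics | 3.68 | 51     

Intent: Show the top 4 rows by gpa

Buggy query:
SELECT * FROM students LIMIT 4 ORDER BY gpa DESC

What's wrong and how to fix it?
Bug: LIMIT must come after ORDER BY

Fix: Swap the clauses: ORDER BY first, then LIMIT

Corrected query:
SELECT * FROM students ORDER BY gpa DESC LIMIT 4

Result:
id | name  | major     | gpa  | credits
---+-------+-----------+------+--------
3  | Jack  | CS        | 3.93 | 89     
5  | Alice | Economics | 3.68 | 51     
1  | Kate  | Economics | 3.54 | 53     
4  | Dave  | CS        | 2.72 | 130    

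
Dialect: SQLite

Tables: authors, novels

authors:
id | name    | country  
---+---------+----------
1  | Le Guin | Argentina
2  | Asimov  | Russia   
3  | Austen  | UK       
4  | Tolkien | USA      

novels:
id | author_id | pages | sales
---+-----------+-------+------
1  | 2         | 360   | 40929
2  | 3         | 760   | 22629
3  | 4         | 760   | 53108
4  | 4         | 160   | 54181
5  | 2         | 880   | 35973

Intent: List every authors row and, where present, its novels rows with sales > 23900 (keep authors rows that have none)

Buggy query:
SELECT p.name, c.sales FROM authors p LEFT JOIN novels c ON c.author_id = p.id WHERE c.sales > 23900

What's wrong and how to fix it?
Bug: Filtering c.sales in WHERE discards the NULL rows produced by LEFT JOIN, turning it into an inner join

Fix: Put 'c.sales > 23900' in the JOIN's ON clause instead of WHERE

Corrected query:
SELECT p.name, c.sales FROM authors p LEFT JOIN novels c ON c.author_id = p.id AND c.sales > 23900

Result:
name    | sales
--------+------
Le Guin | NULL 
Asimov  | 35973
Asimov  | 40929
Austen  | NULL 
Tolkien | 53108
Tolkien | 54181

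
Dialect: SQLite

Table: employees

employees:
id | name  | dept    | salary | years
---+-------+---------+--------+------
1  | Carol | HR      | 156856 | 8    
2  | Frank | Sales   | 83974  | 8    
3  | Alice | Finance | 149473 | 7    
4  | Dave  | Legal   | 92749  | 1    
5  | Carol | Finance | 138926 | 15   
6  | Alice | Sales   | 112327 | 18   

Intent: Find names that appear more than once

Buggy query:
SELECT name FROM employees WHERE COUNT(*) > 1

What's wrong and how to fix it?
Bug: WHERE can't reference COUNT(*); aggregates are computed after WHERE

Fix: GROUP BY name, then filter groups with HAVING COUNT(*) > 1

Corrected query:
SELECT name FROM employees GROUP BY name HAVING COUNT(*) > 1

Result:
name 
-----
Alice
Carol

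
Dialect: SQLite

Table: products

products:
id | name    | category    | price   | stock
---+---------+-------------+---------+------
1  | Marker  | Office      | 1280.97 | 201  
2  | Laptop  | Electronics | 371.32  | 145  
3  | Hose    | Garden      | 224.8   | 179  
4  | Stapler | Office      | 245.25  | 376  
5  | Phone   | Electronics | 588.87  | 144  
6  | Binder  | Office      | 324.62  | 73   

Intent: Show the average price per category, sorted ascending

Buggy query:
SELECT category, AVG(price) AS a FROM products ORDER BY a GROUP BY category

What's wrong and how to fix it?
Bug: ORDER BY appears before GROUP BY; SQL clause order requires GROUP BY first

Fix: Move ORDER BY to the end, after GROUP BY

Corrected query:
SELECT category, AVG(price) AS a FROM products GROUP BY category ORDER BY a

Result:
category    | a         
------------+-----------
Garden      | 224.8     
Electronics | 480.095   
Office      | 616.946667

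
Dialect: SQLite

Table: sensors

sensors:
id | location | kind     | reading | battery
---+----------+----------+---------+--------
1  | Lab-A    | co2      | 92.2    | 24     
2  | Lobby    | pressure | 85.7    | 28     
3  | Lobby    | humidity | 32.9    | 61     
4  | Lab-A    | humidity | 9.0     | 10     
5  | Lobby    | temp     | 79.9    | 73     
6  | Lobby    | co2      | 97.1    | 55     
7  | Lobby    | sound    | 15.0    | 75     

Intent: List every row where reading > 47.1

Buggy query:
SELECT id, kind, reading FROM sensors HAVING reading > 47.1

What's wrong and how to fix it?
Bug: HAVING filters the output of aggregation, but this query has no GROUP BY and no aggregate functions, so SQLite rejects it (HAVING clause on a non-aggregate query); the condition here is per row

Fix: Replace HAVING with WHERE since the condition applies to individual rows

Corrected query:
SELECT id, kind, reading FROM sensors WHERE reading > 47.1

Result:
id | kind     | reading
---+----------+--------
1  | co2      | 92.2   
2  | pressure | 85.7   
5  | temp     | 79.9   
6  | co2      | 97.1   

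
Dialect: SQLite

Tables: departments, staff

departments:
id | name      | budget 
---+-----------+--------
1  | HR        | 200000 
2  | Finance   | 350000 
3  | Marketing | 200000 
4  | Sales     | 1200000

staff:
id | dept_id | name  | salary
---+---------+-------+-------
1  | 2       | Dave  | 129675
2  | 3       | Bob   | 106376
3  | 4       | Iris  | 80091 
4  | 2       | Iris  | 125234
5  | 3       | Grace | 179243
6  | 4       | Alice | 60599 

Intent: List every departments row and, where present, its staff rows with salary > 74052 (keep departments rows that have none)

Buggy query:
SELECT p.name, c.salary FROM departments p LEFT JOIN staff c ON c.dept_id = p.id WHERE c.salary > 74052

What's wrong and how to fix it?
Bug: A WHERE condition on the right-hand table after LEFT JOIN drops unmatched parents

Fix: Put 'c.salary > 74052' in the JOIN's ON clause instead of WHERE

Corrected query:
SELECT p.name, c.salary FROM departments p LEFT JOIN staff c ON c.dept_id = p.id AND c.salary > 74052

Result:
name      | salary
----------+-------
HR        | NULL  
Finance   | 125234
Finance   | 129675
Marketing | 106376
Marketing | 179243
Sales     | 80091 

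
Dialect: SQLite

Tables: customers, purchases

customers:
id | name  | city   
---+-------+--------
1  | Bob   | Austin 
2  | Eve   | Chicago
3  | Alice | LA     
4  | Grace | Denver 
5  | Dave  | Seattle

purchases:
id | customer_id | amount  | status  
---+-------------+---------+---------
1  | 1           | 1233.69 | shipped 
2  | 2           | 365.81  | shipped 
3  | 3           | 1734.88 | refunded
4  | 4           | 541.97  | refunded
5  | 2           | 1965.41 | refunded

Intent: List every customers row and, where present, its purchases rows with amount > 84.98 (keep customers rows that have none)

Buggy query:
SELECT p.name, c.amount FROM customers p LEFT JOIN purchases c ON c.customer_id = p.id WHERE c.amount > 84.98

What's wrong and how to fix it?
Bug: Filtering c.amount in WHERE discards the NULL rows produced by LEFT JOIN, turning it into an inner join

Fix: Move the right-table condition into the ON clause so unmatched parents are kept

Corrected query:
SELECT p.name, c.amount FROM customers p LEFT JOIN purchases c ON c.customer_id = p.id AND c.amount > 84.98

Result:
name  | amount 
------+--------
Bob   | 1233.69
Eve   | 365.81 
Eve   | 1965.41
Alice | 1734.88
Grace | 541.97 
Dave  | NULL   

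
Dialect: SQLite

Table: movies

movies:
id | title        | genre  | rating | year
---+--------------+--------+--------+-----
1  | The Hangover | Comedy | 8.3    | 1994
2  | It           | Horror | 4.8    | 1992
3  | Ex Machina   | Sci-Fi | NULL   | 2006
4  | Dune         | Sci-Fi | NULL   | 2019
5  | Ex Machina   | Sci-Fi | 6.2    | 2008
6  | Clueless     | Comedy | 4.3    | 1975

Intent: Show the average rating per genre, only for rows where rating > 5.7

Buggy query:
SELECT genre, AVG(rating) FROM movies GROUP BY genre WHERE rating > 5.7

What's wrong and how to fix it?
Bug: WHERE cannot follow GROUP BY

Fix: Move the WHERE clause before GROUP BY

Corrected query:
SELECT genre, AVG(rating) FROM movies WHERE rating > 5.7 GROUP BY genre

Result:
genre  | AVG(rating)
-------+------------
Comedy | 8.3        
Sci-Fi | 6.2        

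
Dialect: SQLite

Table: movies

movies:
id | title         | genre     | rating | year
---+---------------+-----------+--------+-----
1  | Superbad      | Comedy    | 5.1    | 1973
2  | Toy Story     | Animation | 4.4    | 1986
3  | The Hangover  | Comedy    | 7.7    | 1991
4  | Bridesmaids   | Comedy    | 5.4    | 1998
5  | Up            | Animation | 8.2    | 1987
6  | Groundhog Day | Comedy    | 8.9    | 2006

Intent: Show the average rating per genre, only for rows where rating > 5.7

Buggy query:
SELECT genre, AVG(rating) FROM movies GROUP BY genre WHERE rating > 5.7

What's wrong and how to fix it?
Bug: Row-level WHERE must come before GROUP BY in the clause order

Fix: Move the WHERE clause before GROUP BY

Corrected query:
SELECT genre, AVG(rating) FROM movies WHERE rating > 5.7 GROUP BY genre

Result:
genre     | AVG(rating)
----------+------------
Animation | 8.2        
Comedy    | 8.3        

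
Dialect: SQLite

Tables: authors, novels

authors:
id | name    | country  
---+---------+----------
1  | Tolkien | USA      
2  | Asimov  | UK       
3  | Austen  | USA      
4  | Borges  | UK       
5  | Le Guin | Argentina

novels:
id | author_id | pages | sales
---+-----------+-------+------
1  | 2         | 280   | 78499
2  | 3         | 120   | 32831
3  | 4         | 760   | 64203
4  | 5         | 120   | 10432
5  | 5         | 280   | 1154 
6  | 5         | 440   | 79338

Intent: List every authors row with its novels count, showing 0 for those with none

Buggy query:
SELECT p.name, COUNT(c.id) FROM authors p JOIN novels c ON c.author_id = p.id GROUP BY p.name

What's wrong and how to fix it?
Bug: INNER JOIN drops authors rows that have no matching novels rows

Fix: Switch to LEFT JOIN to retain unmatched parent rows

Corrected query:
SELECT p.name, COUNT(c.id) FROM authors p LEFT JOIN novels c ON c.author_id = p.id GROUP BY p.name

Result:
name    | COUNT(c.id)
--------+------------
Asimov  | 1          
Austen  | 1          
Borges  | 1          
Le Guin | 3          
Tolkien | 0          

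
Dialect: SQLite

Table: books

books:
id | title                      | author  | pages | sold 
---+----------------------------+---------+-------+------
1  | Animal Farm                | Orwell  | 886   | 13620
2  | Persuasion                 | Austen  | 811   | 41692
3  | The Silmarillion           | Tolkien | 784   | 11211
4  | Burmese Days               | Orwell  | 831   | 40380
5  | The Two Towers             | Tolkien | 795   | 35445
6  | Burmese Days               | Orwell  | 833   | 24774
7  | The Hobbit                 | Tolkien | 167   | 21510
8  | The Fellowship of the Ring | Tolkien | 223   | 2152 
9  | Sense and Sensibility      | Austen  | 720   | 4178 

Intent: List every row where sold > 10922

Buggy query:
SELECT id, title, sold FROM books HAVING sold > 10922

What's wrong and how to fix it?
Bug: This is a non-aggregate query (no GROUP BY, no aggregates), so in SQLite the HAVING clause is invalid here; a row-level condition belongs in WHERE

Fix: Replace HAVING with WHERE since the condition applies to individual rows

Corrected query:
SELECT id, title, sold FROM books WHERE sold > 10922

Result:
id | title            | sold 
---+------------------+------
1  | Animal Farm      | 13620
2  | Persuasion       | 41692
3  | The Silmarillion | 11211
4  | Burmese Days     | 40380
5  | The Two Towers   | 35445
6  | Burmese Days     | 24774
7  | The Hobbit       | 21510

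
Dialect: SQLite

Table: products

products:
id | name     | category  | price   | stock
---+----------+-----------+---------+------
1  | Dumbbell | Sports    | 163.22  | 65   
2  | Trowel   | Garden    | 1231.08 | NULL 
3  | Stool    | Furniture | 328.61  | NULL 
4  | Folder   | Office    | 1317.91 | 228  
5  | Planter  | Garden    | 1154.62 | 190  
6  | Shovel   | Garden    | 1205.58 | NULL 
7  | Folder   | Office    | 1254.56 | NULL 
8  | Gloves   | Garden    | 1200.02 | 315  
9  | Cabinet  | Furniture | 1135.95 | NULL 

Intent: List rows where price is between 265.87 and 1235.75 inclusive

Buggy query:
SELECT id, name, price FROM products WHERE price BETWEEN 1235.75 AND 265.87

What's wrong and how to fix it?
Bug: The bounds are reversed; BETWEEN a AND b requires a <= b to match anything

Fix: Swap the bounds so the smaller value comes first

Corrected query:
SELECT id, name, price FROM products WHERE price BETWEEN 265.87 AND 1235.75

Result:
id | name    | price  
---+---------+--------
2  | Trowel  | 1231.08
3  | Stool   | 328.61 
5  | Planter | 1154.62
6  | Shovel  | 1205.58
8  | Gloves  | 1200.02
9  | Cabinet | 1135.95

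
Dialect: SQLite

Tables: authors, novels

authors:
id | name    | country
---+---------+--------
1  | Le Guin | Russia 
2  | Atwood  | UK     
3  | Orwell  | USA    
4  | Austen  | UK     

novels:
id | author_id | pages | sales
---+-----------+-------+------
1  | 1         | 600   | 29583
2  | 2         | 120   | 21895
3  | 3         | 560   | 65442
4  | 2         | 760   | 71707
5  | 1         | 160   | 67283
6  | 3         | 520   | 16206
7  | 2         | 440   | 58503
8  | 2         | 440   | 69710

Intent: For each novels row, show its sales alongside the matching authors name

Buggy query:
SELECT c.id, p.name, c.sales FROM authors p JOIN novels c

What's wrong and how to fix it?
Bug: Missing join condition: each novels row is matched to all authors rows instead of just its own

Fix: Add ON c.author_id = p.id to the JOIN

Corrected query:
SELECT c.id, p.name, c.sales FROM authors p JOIN novels c ON c.author_id = p.id

Result:
id | name    | sales
---+---------+------
1  | Le Guin | 29583
2  | Atwood  | 21895
3  | Orwell  | 65442
4  | Atwood  | 71707
5  | Le Guin | 67283
6  | Orwell  | 16206
7  | Atwood  | 58503
8  | Atwood  | 69710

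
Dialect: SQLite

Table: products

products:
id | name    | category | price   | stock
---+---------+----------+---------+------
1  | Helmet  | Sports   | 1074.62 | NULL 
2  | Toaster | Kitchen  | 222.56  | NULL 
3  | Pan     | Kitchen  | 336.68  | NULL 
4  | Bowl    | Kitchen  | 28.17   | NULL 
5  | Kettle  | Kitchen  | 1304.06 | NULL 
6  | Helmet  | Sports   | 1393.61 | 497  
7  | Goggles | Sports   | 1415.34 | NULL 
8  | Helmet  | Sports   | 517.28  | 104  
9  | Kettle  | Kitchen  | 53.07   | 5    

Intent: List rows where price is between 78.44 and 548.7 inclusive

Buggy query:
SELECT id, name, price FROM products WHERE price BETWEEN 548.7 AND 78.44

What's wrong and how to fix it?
Bug: The bounds are reversed; BETWEEN a AND b requires a <= b to match anything

Fix: Swap the bounds so the smaller value comes first

Corrected query:
SELECT id, name, price FROM products WHERE price BETWEEN 78.44 AND 548.7

Result:
id | name    | price 
---+---------+-------
2  | Toaster | 222.56
3  | Pan     | 336.68
8  | Helmet  | 517.28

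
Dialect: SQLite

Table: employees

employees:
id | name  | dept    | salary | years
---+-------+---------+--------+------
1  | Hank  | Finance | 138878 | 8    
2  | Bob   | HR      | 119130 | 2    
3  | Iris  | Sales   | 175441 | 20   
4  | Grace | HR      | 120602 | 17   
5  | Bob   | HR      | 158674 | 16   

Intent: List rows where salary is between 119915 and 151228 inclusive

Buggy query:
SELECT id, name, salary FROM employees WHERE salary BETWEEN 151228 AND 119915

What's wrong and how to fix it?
Bug: The bounds are reversed; BETWEEN a AND b requires a <= b to match anything

Fix: Write BETWEEN 119915 AND 151228

Corrected query:
SELECT id, name, salary FROM employees WHERE salary BETWEEN 119915 AND 151228

Result:
id | name  | salary
---+-------+-------
1  | Hank  | 138878
4  | Grace | 120602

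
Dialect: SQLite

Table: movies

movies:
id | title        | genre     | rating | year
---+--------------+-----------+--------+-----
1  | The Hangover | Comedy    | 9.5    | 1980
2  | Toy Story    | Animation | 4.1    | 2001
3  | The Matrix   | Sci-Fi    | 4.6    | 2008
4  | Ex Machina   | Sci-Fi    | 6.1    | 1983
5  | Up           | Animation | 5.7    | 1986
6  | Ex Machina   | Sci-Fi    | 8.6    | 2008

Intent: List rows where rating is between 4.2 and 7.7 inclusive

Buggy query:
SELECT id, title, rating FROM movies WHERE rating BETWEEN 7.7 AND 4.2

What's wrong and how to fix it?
Bug: BETWEEN expects the lower bound first; with 7.7 AND 4.2 the range is empty

Fix: Write BETWEEN 4.2 AND 7.7

Corrected query:
SELECT id, title, rating FROM movies WHERE rating BETWEEN 4.2 AND 7.7

Result:
id | title      | rating
---+------------+-------
3  | The Matrix | 4.6   
4  | Ex Machina | 6.1   
5  | Up         | 5.7   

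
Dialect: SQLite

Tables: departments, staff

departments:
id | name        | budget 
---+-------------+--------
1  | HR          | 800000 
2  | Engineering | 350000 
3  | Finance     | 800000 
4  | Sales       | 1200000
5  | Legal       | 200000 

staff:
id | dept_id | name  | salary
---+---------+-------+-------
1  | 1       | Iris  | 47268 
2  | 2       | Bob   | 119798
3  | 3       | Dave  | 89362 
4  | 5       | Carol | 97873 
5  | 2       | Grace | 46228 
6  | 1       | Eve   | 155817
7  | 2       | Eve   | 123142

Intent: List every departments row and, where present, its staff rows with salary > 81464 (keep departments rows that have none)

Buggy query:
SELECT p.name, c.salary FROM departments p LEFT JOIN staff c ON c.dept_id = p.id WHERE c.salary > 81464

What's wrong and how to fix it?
Bug: A WHERE condition on the right-hand table after LEFT JOIN drops unmatched parents

Fix: Put 'c.salary > 81464' in the JOIN's ON clause instead of WHERE

Corrected query:
SELECT p.name, c.salary FROM departments p LEFT JOIN staff c ON c.dept_id = p.id AND c.salary > 81464

Result:
name        | salary
------------+-------
HR          | 155817
Engineering | 119798
Engineering | 123142
Finance     | 89362 
Sales       | NULL  
Legal       | 97873 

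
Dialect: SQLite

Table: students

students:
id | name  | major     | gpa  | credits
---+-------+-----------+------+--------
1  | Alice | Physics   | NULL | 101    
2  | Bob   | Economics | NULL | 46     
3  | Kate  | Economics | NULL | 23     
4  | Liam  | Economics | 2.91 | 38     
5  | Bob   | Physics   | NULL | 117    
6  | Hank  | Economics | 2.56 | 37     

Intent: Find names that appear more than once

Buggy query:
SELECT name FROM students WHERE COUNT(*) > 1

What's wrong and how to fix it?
Bug: WHERE can't reference COUNT(*); aggregates are computed after WHERE

Fix: GROUP BY name, then filter groups with HAVING COUNT(*) > 1

Corrected query:
SELECT name FROM students GROUP BY name HAVING COUNT(*) > 1

Result:
name
----
Bob 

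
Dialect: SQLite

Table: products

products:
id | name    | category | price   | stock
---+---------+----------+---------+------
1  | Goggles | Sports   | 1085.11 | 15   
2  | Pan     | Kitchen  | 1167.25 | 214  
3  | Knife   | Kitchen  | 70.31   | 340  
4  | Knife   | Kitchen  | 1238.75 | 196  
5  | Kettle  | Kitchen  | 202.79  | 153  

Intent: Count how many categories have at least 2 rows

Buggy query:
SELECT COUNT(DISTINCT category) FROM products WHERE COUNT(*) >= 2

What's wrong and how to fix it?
Bug: COUNT(*) cannot appear in WHERE; the per-group count doesn't exist yet

Fix: Use a subquery that GROUPs and filters with HAVING, then count its rows

Corrected query:
SELECT COUNT(*) FROM (SELECT category FROM products GROUP BY category HAVING COUNT(*) >= 2)

Result:
COUNT(*)
--------
1       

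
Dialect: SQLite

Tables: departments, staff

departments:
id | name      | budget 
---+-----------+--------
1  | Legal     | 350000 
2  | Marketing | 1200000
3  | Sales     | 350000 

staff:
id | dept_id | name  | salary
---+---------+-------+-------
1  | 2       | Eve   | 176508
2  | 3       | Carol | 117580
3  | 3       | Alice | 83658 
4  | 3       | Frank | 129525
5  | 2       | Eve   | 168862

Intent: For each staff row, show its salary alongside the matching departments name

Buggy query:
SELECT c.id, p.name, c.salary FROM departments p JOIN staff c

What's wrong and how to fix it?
Bug: Missing join condition: each staff row is matched to all departments rows instead of just its own

Fix: Specify the join condition linking the foreign key to the parent id

Corrected query:
SELECT c.id, p.name, c.salary FROM departments p JOIN staff c ON c.dept_id = p.id

Result:
id | name      | salary
---+-----------+-------
1  | Marketing | 176508
2  | Sales     | 117580
3  | Sales     | 83658 
4  | Sales     | 129525
5  | Marketing | 168862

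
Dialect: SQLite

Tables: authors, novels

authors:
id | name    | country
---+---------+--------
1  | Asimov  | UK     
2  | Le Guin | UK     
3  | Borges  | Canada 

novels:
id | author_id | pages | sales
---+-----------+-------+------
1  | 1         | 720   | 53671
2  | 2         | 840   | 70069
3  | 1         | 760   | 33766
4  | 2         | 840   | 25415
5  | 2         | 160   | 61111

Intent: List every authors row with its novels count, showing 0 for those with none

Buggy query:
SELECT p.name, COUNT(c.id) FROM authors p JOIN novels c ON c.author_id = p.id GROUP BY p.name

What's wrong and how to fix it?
Bug: INNER JOIN drops authors rows that have no matching novels rows

Fix: Use LEFT JOIN so parents without children still appear (COUNT(c.id) gives 0)

Corrected query:
SELECT p.name, COUNT(c.id) FROM authors p LEFT JOIN novels c ON c.author_id = p.id GROUP BY p.name

Result:
name    | COUNT(c.id)
--------+------------
Asimov  | 2          
Borges  | 0          
Le Guin | 3          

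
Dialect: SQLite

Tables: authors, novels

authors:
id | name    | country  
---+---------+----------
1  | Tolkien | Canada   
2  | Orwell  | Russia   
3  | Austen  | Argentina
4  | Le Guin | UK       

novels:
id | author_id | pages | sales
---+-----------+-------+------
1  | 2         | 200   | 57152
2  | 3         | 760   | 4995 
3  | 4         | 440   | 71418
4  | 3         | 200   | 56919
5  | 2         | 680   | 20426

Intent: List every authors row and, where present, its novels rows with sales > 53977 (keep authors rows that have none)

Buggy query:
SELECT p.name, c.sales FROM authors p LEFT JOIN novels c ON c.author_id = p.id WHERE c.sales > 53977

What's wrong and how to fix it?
Bug: A WHERE condition on the right-hand table after LEFT JOIN drops unmatched parents

Fix: Put 'c.sales > 53977' in the JOIN's ON clause instead of WHERE

Corrected query:
SELECT p.name, c.sales FROM authors p LEFT JOIN novels c ON c.author_id = p.id AND c.sales > 53977

Result:
name    | sales
--------+------
Tolkien | NULL 
Orwell  | 57152
Austen  | 56919
Le Guin | 71418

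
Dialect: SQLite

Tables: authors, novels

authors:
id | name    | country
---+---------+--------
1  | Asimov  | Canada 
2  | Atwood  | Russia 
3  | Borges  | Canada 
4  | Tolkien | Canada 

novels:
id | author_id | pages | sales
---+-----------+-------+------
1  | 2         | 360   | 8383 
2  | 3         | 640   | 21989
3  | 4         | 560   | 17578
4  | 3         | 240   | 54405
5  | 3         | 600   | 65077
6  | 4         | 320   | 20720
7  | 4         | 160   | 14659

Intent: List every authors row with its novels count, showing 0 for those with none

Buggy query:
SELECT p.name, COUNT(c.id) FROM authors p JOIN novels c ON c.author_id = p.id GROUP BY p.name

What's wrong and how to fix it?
Bug: INNER JOIN drops authors rows that have no matching novels rows

Fix: Use LEFT JOIN so parents without children still appear (COUNT(c.id) gives 0)

Corrected query:
SELECT p.name, COUNT(c.id) FROM authors p LEFT JOIN novels c ON c.author_id = p.id GROUP BY p.name

Result:
name    | COUNT(c.id)
--------+------------
Asimov  | 0          
Atwood  | 1          
Borges  | 3          
Tolkien | 3          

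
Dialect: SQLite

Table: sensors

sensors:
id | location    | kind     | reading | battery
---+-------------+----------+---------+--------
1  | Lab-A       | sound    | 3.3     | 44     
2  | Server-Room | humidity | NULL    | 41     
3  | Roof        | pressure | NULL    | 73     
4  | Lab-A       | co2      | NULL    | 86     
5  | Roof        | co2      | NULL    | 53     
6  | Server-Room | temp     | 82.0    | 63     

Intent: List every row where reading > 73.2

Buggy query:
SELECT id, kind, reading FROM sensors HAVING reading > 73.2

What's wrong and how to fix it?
Bug: HAVING filters the output of aggregation, but this query has no GROUP BY and no aggregate functions, so SQLite rejects it (HAVING clause on a non-aggregate query); the condition here is per row

Fix: Use WHERE for row-level filtering

Corrected query:
SELECT id, kind, reading FROM sensors WHERE reading > 73.2

Result:
id | kind | reading
---+------+--------
6  | temp | 82     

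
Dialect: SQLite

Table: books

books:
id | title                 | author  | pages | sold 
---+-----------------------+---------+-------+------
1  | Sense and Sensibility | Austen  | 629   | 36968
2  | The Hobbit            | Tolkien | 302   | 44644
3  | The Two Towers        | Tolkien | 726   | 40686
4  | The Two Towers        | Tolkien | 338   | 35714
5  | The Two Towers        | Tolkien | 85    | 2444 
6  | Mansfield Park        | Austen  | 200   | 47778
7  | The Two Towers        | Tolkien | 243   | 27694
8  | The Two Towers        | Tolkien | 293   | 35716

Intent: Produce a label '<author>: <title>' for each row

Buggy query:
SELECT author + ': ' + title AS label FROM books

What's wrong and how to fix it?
Bug: '+' is numeric addition; on text columns SQLite converts them to 0 instead of concatenating

Fix: Replace + with || to concatenate text

Corrected query:
SELECT author || ': ' || title AS label FROM books

Result:
label                        
-----------------------------
Austen: Sense and Sensibility
Tolkien: The Hobbit          
Tolkien: The Two Towers      
Tolkien: The Two Towers      
Tolkien: The Two Towers      
Austen: Mansfield Park       
Tolkien: The Two Towers      
Tolkien: The Two Towers      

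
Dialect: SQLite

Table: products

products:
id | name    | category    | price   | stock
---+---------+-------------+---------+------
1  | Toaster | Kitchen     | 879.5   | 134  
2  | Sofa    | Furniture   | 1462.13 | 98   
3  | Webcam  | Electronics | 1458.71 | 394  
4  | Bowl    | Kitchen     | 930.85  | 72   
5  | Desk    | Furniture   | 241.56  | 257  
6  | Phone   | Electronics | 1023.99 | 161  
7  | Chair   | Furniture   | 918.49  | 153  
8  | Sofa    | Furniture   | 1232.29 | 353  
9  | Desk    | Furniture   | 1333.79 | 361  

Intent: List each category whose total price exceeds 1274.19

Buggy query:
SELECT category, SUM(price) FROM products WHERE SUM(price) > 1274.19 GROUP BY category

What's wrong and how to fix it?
Bug: WHERE runs before GROUP BY, so aggregates aren't available there

Fix: Move the aggregate condition to a HAVING clause

Corrected query:
SELECT category, SUM(price) FROM products GROUP BY category HAVING SUM(price) > 1274.19

Result:
category    | SUM(price)
------------+-----------
Electronics | 2482.7    
Furniture   | 5188.26   
Kitchen     | 1810.35   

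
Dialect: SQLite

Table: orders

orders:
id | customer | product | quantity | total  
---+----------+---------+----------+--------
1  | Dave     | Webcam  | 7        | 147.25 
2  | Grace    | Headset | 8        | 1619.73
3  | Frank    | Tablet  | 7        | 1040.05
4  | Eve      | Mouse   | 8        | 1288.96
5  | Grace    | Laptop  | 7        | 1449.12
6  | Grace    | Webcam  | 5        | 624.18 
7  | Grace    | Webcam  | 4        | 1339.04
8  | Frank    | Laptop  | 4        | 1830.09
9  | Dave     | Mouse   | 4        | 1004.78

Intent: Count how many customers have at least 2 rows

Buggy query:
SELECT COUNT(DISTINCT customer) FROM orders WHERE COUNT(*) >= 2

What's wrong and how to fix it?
Bug: COUNT(*) cannot appear in WHERE; the per-group count doesn't exist yet

Fix: Use a subquery that GROUPs and filters with HAVING, then count its rows

Corrected query:
SELECT COUNT(*) FROM (SELECT customer FROM orders GROUP BY customer HAVING COUNT(*) >= 2)

Result:
COUNT(*)
--------
3       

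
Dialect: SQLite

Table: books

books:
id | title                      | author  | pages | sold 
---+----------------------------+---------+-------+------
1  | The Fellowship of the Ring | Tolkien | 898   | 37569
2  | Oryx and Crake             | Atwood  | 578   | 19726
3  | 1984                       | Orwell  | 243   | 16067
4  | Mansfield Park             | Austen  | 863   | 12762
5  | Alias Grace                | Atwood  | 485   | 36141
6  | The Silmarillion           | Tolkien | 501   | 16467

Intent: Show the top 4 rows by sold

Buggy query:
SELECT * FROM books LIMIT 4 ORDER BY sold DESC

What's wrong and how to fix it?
Bug: LIMIT must come after ORDER BY

Fix: Swap the clauses: ORDER BY first, then LIMIT

Corrected query:
SELECT * FROM books ORDER BY sold DESC LIMIT 4

Result:
id | title                      | author  | pages | sold 
---+----------------------------+---------+-------+------
1  | The Fellowship of the Ring | Tolkien | 898   | 37569
5  | Alias Grace                | Atwood  | 485   | 36141
2  | Oryx and Crake             | Atwood  | 578   | 19726
6  | The Silmarillion           | Tolkien | 501   | 16467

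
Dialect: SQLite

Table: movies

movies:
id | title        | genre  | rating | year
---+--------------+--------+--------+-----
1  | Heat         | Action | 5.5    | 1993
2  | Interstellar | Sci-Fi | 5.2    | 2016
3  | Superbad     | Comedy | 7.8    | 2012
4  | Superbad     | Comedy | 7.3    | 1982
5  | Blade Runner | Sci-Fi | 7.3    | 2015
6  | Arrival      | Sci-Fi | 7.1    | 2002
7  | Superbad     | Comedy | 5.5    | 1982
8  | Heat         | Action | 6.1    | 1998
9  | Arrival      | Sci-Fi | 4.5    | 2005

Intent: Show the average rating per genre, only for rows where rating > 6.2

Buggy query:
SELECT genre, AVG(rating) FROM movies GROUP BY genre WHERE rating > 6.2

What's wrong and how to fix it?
Bug: WHERE cannot follow GROUP BY

Fix: Move the WHERE clause before GROUP BY

Corrected query:
SELECT genre, AVG(rating) FROM movies WHERE rating > 6.2 GROUP BY genre

Result:
genre  | AVG(rating)
-------+------------
Comedy | 7.55       
Sci-Fi | 7.2        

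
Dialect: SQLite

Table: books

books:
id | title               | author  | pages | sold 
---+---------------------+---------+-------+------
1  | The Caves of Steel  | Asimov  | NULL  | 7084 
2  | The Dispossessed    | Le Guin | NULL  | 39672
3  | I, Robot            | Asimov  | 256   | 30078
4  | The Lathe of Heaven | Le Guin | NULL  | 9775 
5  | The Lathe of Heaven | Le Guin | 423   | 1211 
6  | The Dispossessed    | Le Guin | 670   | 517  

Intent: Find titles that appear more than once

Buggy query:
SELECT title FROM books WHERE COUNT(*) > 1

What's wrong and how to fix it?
Bug: COUNT(*) is an aggregate and cannot be used in WHERE

Fix: GROUP BY title, then filter groups with HAVING COUNT(*) > 1

Corrected query:
SELECT title FROM books GROUP BY title HAVING COUNT(*) > 1

Result:
title              
-------------------
The Dispossessed   
The Lathe of Heaven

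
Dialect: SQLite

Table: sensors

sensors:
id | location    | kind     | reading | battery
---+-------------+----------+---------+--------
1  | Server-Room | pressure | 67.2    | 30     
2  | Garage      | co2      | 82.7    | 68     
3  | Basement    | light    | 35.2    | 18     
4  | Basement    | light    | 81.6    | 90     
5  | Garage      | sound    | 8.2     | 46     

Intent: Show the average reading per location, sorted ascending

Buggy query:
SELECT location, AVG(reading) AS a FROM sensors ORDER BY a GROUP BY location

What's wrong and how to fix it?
Bug: GROUP BY must precede ORDER BY

Fix: Reorder: SELECT … FROM … GROUP BY … ORDER BY …

Corrected query:
SELECT location, AVG(reading) AS a FROM sensors GROUP BY location ORDER BY a

Result:
location    | a    
------------+------
Garage      | 45.45
Basement    | 58.4 
Server-Room | 67.2 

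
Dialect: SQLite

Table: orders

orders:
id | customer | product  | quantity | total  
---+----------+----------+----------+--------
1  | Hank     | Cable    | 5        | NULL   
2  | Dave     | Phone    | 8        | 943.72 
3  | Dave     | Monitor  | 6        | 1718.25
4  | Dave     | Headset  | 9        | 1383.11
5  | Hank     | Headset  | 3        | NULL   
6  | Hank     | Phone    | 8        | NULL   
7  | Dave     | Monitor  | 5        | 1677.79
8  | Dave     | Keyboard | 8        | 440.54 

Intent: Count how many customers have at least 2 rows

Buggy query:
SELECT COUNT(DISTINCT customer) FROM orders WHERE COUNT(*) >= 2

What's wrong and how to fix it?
Bug: WHERE filters individual rows, not groups, so a group-level COUNT is invalid there

Fix: Use a subquery that GROUPs and filters with HAVING, then count its rows

Corrected query:
SELECT COUNT(*) FROM (SELECT customer FROM orders GROUP BY customer HAVING COUNT(*) >= 2)

Result:
COUNT(*)
--------
2       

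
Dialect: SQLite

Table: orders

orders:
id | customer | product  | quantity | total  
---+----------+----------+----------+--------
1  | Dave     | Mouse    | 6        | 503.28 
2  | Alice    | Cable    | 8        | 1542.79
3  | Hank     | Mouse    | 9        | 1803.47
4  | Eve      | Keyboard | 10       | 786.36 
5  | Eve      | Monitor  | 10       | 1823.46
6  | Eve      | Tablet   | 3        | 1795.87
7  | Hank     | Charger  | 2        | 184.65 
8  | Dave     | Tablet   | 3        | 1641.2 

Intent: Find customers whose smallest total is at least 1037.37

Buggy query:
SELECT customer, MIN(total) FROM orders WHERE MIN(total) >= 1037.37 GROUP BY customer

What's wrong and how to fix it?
Bug: Aggregates like MIN are computed per group after WHERE runs

Fix: Use HAVING for the per-group MIN condition

Corrected query:
SELECT customer, MIN(total) FROM orders GROUP BY customer HAVING MIN(total) >= 1037.37

Result:
customer | MIN(total)
---------+-----------
Alice    | 1542.79   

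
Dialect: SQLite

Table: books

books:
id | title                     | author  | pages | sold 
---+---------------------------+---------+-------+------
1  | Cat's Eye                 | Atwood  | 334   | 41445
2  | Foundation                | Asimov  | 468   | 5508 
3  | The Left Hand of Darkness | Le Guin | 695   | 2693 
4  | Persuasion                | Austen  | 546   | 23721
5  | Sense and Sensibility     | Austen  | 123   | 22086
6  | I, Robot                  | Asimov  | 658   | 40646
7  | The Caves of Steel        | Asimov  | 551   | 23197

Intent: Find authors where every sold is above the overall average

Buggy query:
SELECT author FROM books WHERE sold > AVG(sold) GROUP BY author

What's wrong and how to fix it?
Bug: AVG() is an aggregate; it can't sit directly in WHERE

Fix: Compute the overall average in a scalar subquery and compare each group's MIN against it in HAVING

Corrected query:
SELECT author FROM books GROUP BY author HAVING MIN(sold) > (SELECT AVG(sold) FROM books)

Result:
author
------
Atwood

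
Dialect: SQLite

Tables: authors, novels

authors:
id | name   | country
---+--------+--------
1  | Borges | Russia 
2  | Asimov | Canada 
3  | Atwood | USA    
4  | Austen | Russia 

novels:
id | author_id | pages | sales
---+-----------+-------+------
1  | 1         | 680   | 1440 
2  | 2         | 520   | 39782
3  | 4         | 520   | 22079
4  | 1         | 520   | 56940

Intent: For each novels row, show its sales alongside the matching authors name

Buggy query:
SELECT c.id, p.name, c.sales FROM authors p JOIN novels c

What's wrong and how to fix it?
Bug: JOIN with no ON clause produces a cartesian product; every novels row pairs with every authors row

Fix: Add ON c.author_id = p.id to the JOIN

Corrected query:
SELECT c.id, p.name, c.sales FROM authors p JOIN novels c ON c.author_id = p.id

Result:
id | name   | sales
---+--------+------
1  | Borges | 1440 
2  | Asimov | 39782
3  | Austen | 22079
4  | Borges | 56940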